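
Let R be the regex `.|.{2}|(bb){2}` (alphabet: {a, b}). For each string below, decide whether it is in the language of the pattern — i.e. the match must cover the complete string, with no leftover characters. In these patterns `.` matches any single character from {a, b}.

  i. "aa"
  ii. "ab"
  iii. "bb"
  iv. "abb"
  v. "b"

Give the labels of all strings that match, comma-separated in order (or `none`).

i, ii, iii, v

i → match
ii → match
iii → match
iv → no match
v → match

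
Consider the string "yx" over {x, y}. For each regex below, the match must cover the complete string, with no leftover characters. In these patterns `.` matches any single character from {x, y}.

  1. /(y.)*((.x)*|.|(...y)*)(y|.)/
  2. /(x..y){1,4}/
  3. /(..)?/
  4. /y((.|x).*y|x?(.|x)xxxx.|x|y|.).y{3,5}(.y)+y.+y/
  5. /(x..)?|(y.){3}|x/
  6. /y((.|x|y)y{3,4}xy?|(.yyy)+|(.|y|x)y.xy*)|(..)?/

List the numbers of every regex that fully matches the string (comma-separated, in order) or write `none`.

1, 3, 6

1 → match
2 → no match — must start with "x"
3 → match
4 → no match — must end with "y"
5 → no match
6 → match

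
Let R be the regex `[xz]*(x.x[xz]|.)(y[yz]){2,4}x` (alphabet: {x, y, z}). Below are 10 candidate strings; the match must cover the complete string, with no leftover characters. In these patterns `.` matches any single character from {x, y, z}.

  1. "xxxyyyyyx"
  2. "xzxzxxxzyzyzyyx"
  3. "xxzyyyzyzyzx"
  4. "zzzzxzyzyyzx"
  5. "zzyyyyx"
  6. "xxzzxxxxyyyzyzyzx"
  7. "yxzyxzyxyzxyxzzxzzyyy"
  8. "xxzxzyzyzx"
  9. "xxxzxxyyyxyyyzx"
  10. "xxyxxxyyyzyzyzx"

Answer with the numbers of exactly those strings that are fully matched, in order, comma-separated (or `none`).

1. "xxxyyyyyx" → match
2 → match
3. "xxzyyyzyzyzx" → match
4. "zzzzxzyzyyzx" → no match
5. "zzyyyyx" → match
6 → match
7 → no match — must end with "x"
8. "xxzxzyzyzx" → match
9 → no match
10 → no match

1, 2, 3, 5, 6, 8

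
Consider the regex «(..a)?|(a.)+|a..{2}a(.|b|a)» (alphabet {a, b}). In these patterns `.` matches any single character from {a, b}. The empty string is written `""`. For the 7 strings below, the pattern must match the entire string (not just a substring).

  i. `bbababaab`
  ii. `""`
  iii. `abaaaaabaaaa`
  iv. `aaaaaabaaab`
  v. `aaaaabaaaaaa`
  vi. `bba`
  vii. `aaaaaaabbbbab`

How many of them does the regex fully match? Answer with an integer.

i → no match
ii → match
iii → match
iv → no match
v → match
vi → match
vii → no match
Total matched: 4

4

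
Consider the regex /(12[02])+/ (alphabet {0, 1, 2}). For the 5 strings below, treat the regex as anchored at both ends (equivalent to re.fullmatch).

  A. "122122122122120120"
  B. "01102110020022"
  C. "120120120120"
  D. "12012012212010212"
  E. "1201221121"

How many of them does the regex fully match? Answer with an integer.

A → match
B → no match — must start with "12"
C. "120120120120" → match
D → no match
E. "1201221121" → no match
Total matched: 2

2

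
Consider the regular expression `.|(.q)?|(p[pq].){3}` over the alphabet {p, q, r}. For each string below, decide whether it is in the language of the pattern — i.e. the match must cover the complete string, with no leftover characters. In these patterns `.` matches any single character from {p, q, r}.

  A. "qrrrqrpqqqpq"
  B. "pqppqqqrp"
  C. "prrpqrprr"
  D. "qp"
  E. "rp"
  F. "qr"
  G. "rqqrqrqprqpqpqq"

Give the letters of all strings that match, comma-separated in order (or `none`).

A → no match
B → no match
C → no match
D → no match
E → no match
F → no match
G → no match

none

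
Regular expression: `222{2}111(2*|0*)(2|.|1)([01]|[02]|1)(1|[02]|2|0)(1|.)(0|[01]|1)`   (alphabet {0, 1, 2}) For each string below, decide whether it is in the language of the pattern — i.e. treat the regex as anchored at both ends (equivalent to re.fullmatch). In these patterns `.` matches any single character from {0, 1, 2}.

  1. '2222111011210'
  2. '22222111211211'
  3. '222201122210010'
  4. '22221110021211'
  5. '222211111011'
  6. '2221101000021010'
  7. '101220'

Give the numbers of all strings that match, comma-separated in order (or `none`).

1, 4, 5

1 → match
2 → no match
3 → no match
4 → match
5 → match
6 → no match
7 → no match — must start with '222'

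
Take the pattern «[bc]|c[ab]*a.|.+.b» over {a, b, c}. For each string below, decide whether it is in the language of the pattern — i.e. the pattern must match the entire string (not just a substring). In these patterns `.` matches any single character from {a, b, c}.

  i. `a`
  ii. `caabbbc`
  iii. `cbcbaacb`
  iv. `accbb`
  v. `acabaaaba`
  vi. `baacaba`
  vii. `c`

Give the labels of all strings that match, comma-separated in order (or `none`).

i → no match
ii → no match
iii → match
iv → match
v → no match
vi → no match
vii → match

iii, iv, vii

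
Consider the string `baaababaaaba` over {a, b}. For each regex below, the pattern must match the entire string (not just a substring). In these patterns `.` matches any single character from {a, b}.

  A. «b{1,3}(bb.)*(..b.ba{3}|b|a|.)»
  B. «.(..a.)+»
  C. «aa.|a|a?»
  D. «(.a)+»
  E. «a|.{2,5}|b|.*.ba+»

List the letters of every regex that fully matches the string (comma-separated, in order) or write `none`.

D, E

A → no match
B → no match
C → no match
D → match
E → match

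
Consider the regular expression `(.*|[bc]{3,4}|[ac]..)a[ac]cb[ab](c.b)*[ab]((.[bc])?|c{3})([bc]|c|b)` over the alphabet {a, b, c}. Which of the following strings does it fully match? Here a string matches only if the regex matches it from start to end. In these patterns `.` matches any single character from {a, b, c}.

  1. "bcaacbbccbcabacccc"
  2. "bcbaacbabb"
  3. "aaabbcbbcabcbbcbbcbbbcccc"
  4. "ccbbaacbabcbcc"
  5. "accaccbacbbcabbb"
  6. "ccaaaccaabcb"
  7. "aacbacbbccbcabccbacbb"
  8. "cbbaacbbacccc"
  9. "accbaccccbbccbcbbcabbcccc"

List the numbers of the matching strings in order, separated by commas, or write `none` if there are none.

1 → match
2 → match
3 → no match
4 → no match
5 → match
6 → no match
7 → match
8 → match
9 → no match

1, 2, 5, 7, 8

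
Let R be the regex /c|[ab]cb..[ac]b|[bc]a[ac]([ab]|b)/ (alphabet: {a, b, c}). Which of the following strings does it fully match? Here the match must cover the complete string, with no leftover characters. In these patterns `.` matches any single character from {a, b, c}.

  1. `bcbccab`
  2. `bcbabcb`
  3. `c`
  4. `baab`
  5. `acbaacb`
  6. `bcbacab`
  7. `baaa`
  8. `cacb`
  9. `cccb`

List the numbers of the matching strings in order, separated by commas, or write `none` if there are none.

1 → match
2 → match
3 → match
4 → match
5 → match
6 → match
7 → match
8 → match
9 → no match

1, 2, 3, 4, 5, 6, 7, 8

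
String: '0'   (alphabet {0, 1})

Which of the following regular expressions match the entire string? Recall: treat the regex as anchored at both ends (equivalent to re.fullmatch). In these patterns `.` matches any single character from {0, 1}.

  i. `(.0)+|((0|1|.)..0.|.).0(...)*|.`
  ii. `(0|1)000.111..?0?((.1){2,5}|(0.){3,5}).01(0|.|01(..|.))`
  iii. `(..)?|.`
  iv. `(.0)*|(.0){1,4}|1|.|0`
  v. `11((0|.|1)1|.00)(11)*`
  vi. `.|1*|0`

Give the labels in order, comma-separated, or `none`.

i, iii, iv, vi

i → match
ii → no match
iii → match
iv → match
v → no match — must start with '11'
vi → match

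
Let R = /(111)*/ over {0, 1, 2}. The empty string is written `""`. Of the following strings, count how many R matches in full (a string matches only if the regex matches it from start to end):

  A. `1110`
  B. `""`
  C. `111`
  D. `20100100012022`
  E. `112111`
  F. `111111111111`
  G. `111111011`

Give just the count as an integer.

A → no match
B → match
C → match
D → no match
E → no match
F → match
G → no match
Total matched: 3

3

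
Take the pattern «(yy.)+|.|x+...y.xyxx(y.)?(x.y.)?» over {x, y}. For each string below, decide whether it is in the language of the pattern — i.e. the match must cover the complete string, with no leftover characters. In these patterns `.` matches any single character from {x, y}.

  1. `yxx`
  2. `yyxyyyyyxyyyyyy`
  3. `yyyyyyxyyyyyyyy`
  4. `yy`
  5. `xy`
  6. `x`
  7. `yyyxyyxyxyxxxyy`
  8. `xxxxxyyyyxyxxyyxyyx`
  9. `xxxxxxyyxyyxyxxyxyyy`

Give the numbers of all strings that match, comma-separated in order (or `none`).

1 → no match
2 → match
3 → no match
4 → no match
5 → no match
6 → match
7 → no match
8 → match
9 → no match

2, 6, 8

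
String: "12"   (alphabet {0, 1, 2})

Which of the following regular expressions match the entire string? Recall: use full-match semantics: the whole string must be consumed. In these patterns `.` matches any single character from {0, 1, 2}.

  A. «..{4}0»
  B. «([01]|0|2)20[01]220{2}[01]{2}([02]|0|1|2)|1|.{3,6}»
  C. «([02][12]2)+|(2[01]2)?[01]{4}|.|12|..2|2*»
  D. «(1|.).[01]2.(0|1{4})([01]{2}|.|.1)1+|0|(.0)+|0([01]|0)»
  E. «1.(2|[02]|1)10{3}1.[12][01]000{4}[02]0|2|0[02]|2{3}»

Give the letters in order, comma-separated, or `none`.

C

A → no match — must end with "0"
B → no match
C → match
D → no match
E → no match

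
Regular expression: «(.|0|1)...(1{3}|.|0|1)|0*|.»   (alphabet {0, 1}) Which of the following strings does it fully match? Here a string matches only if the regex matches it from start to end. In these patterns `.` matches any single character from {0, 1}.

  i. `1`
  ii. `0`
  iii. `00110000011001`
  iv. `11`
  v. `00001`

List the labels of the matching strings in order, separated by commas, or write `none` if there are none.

i → match
ii → match
iii → no match
iv → no match
v → match

i, ii, v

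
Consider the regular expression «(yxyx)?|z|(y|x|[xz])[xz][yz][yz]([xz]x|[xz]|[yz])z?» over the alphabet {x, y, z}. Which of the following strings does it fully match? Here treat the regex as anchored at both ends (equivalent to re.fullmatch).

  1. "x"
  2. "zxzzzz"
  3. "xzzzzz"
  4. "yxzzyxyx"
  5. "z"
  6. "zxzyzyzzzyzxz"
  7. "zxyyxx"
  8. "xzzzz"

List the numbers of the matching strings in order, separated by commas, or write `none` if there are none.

1. "x" → no match
2. "zxzzzz" → match
3. "xzzzzz" → match
4. "yxzzyxyx" → no match
5. "z" → match
6 → no match
7. "zxyyxx" → match
8. "xzzzz" → match

2, 3, 5, 7, 8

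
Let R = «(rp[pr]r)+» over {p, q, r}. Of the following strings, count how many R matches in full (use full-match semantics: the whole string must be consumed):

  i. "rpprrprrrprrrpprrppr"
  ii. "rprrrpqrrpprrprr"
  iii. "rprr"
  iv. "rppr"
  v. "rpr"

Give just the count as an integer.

3

i → match
ii → no match
iii → match
iv → match
v → no match
Total matched: 3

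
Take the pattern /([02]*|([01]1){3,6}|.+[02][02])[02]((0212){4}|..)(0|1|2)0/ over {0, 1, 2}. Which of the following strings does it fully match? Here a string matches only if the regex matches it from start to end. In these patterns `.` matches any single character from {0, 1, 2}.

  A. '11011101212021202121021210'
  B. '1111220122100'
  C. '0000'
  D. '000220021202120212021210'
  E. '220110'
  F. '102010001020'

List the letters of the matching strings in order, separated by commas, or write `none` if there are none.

D, E, F

A → no match
B → no match
C. '0000' → no match
D → match
E. '220110' → match
F. '102010001020' → match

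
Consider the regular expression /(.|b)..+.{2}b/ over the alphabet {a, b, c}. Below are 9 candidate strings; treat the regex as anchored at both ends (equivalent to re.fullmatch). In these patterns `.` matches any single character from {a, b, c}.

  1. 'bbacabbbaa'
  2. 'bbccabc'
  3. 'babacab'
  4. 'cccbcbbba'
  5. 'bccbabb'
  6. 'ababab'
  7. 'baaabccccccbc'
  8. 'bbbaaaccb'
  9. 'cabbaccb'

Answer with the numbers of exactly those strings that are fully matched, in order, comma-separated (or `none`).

3, 5, 6, 8, 9

1 → no match — must end with 'b'
2 → no match — must end with 'b'
3 → match
4 → no match — must end with 'b'
5 → match
6 → match
7 → no match — must end with 'b'
8 → match
9 → match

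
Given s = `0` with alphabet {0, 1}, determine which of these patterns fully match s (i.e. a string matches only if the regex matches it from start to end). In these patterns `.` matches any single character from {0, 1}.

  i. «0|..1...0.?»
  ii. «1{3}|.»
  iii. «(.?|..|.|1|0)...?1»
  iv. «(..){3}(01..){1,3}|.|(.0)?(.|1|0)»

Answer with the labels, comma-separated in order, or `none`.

i → match
ii → match
iii → no match — must end with `1`
iv → match

i, ii, iv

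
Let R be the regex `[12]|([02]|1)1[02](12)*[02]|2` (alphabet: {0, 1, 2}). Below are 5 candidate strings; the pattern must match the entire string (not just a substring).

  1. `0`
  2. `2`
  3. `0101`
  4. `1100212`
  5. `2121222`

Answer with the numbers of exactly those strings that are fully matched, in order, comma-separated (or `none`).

2

1 → no match
2 → match
3 → no match
4 → no match
5 → no match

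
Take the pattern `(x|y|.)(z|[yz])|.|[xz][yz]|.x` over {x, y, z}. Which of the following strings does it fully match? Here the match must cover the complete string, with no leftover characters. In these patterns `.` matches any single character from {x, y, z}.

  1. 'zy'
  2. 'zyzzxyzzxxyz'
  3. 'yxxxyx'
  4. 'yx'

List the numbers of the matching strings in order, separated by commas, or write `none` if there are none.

1, 4

1 → match
2 → no match
3 → no match
4 → match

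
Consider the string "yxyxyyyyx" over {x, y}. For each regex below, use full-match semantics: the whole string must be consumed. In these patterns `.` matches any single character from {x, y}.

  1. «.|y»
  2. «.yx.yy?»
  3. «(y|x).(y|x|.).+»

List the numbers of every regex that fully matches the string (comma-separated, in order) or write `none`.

3

1 → no match
2 → no match
3 → match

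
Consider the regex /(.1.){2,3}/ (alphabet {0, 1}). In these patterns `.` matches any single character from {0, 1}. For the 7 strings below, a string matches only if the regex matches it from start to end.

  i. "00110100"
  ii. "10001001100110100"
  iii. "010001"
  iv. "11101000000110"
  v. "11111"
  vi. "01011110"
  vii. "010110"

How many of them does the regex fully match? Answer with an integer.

i → no match
ii → no match
iii → no match
iv → no match
v → no match
vi → no match
vii → match
Total matched: 1

1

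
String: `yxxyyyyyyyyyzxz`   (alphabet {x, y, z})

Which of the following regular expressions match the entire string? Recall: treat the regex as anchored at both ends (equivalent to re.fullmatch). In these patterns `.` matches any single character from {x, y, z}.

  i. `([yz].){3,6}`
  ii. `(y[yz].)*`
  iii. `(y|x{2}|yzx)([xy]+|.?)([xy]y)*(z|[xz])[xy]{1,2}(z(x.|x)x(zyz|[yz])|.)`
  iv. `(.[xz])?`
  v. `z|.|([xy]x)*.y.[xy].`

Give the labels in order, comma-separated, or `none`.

iii

i → no match
ii → no match
iii → match
iv → no match
v → no match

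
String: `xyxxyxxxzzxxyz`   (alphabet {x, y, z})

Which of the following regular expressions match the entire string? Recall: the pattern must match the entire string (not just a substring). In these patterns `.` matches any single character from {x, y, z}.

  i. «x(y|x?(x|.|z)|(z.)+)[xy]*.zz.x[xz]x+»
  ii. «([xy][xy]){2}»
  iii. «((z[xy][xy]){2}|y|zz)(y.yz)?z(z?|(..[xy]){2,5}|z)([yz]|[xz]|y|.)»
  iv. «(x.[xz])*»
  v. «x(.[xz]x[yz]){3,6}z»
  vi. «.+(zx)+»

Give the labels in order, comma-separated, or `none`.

v

i → no match — must end with `x`
ii → no match
iii → no match
iv → no match
v → match
vi → no match — must end with `zx`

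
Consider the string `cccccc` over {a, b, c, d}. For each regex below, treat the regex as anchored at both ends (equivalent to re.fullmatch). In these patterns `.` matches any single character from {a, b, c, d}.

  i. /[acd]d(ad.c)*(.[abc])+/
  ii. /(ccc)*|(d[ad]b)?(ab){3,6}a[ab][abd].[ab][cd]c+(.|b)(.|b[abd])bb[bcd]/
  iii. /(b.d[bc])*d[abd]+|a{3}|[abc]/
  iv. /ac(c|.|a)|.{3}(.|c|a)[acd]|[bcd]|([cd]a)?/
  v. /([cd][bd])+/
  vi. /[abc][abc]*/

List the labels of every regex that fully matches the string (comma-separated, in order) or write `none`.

i → no match
ii → match
iii → no match
iv → no match
v → no match
vi → match

ii, vi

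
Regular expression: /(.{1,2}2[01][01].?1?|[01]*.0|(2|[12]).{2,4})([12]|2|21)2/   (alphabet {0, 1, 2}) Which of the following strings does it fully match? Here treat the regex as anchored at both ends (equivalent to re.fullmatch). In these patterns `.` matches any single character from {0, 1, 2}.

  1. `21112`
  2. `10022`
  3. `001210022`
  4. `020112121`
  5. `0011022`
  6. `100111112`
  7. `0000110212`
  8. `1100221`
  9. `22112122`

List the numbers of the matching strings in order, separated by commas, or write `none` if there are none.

1 → match
2 → match
3 → no match
4 → no match — must end with `2`
5 → match
6 → no match
7 → match
8 → no match — must end with `2`
9 → match

1, 2, 5, 7, 9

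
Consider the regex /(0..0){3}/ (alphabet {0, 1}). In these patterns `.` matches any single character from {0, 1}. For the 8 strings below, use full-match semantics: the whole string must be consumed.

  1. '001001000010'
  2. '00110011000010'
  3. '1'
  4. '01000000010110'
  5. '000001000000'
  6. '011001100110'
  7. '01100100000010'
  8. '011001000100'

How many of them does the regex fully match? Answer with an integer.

4

1 → match
2 → no match
3 → no match — must start with '0'
4 → no match
5 → match
6 → match
7 → no match
8 → match
Total matched: 4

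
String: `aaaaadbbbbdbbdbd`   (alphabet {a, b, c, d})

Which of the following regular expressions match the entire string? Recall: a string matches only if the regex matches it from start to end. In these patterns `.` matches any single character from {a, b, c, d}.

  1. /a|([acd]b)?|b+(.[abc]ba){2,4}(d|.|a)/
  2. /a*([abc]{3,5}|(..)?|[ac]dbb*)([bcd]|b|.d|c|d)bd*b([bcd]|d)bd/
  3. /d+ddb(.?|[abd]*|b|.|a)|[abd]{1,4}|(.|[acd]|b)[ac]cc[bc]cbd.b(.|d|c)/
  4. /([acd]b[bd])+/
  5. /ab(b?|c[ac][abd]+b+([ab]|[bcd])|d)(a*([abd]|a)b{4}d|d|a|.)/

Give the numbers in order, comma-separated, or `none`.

2

1 → no match
2 → match
3 → no match
4 → no match
5 → no match — must start with `ab`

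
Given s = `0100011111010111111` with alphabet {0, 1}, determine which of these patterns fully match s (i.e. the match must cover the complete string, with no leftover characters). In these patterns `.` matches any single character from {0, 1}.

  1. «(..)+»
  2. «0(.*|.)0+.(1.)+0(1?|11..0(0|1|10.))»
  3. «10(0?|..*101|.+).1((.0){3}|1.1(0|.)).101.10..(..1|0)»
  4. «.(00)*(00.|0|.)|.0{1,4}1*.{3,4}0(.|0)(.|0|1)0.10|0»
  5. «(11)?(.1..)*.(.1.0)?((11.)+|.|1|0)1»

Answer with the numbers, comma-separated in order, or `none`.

5

1 → no match
2 → no match
3 → no match — must start with `10`
4 → no match
5 → match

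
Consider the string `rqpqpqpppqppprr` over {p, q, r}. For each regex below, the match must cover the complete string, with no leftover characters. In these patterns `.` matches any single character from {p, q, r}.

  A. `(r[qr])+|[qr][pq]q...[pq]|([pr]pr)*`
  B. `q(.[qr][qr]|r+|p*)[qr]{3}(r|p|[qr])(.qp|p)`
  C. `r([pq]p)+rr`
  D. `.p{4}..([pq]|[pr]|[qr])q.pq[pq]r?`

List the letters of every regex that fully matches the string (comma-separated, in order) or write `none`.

C

A → no match
B → no match — must start with `q`
C → match
D → no match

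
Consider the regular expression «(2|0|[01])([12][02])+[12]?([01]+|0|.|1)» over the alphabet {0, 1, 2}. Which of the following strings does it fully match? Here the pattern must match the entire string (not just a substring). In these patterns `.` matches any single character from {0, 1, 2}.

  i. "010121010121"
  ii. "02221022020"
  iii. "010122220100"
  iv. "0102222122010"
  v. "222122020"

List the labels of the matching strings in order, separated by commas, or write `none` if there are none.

i, iii, iv, v

i → match
ii → no match
iii → match
iv → match
v → match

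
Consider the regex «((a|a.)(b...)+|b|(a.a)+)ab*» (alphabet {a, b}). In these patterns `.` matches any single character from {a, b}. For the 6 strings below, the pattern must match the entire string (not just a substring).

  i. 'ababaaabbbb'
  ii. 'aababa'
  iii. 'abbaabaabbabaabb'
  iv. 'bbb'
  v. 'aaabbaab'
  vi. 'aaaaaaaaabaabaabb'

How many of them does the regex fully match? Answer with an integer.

1

i → no match
ii → no match
iii → match
iv → no match
v → no match
vi → no match
Total matched: 1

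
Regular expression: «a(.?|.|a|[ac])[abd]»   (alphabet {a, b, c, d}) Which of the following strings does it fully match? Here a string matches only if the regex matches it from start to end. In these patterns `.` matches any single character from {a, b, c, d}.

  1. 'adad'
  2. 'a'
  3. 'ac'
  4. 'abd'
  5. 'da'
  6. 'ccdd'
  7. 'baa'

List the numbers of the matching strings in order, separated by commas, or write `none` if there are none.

1 → no match
2 → no match
3 → no match
4 → match
5 → no match — must start with 'a'
6 → no match — must start with 'a'
7 → no match — must start with 'a'

4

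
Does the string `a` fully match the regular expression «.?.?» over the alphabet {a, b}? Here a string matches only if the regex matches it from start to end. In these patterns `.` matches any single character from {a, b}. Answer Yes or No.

Yes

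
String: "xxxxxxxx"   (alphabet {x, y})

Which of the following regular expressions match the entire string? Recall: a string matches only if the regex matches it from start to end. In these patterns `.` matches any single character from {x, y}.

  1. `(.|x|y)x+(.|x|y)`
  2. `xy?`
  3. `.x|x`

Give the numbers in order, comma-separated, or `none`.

1 → match
2 → no match
3 → no match

1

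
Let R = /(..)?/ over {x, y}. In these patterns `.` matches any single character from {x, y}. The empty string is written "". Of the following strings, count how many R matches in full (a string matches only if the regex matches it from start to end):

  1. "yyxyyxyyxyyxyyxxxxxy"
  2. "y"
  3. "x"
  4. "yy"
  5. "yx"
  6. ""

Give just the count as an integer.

3

1 → no match
2 → no match
3 → no match
4 → match
5 → match
6 → match
Total matched: 3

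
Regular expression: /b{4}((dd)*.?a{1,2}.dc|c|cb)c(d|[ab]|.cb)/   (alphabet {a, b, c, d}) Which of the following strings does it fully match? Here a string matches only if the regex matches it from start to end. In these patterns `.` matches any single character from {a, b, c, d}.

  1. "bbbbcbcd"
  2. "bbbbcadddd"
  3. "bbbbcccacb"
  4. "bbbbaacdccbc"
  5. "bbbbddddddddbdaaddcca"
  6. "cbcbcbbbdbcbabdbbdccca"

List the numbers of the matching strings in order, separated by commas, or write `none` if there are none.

1 → match
2 → no match
3 → no match
4 → no match
5 → no match
6 → no match — must start with "b"

1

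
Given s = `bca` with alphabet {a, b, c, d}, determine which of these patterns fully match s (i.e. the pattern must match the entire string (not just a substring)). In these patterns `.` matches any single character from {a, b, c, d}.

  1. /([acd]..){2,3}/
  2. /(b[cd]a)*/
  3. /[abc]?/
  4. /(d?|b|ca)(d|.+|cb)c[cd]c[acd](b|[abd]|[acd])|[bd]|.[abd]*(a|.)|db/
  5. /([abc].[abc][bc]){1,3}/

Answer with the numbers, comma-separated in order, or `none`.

2

1 → no match
2 → match
3 → no match
4 → no match
5 → no match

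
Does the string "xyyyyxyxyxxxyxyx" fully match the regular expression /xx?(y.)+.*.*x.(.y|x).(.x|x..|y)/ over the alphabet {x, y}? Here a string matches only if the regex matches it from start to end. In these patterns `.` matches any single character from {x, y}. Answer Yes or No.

Yes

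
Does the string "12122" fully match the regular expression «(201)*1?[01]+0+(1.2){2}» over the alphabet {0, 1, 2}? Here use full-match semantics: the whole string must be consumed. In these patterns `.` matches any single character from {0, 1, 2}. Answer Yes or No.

No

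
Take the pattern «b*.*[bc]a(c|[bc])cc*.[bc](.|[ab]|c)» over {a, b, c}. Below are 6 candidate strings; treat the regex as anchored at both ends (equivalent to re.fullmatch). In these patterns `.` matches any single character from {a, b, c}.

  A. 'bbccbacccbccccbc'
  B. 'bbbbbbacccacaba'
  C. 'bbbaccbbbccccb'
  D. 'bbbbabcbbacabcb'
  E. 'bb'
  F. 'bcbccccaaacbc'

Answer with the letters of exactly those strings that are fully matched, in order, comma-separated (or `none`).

none

A → no match
B → no match
C → no match
D → no match
E → no match
F → no match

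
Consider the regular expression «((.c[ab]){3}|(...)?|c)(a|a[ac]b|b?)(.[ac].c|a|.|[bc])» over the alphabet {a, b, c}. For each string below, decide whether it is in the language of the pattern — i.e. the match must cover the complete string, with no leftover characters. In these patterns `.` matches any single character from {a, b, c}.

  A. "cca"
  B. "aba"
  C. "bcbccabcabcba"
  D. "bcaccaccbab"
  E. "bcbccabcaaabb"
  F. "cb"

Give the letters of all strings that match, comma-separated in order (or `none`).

A → no match
B → no match
C → no match
D → match
E → match
F → match

D, E, F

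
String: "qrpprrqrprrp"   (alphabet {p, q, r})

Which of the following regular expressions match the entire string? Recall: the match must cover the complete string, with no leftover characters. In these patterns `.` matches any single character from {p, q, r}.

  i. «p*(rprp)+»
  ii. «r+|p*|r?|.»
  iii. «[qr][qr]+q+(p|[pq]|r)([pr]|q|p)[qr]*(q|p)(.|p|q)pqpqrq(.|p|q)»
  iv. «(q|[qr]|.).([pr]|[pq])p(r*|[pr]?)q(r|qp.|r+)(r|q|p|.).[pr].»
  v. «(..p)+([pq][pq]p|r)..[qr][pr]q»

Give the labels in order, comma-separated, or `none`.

i → no match — must end with "rprp"
ii → no match
iii → no match
iv → match
v → no match — must end with "q"

iv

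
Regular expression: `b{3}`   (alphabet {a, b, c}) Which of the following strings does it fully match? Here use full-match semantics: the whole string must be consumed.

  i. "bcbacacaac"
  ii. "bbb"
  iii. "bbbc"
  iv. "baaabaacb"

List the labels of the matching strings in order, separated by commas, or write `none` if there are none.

i → no match — must end with "b"
ii → match
iii → no match — must end with "b"
iv → no match

ii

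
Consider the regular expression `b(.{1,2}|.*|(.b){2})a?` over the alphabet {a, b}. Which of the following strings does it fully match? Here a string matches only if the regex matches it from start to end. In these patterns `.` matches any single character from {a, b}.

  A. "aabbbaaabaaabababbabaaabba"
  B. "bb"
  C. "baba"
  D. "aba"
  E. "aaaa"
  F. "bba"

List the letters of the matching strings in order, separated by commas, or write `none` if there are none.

B, C, F

A → no match — must start with "b"
B → match
C → match
D → no match — must start with "b"
E → no match — must start with "b"
F → match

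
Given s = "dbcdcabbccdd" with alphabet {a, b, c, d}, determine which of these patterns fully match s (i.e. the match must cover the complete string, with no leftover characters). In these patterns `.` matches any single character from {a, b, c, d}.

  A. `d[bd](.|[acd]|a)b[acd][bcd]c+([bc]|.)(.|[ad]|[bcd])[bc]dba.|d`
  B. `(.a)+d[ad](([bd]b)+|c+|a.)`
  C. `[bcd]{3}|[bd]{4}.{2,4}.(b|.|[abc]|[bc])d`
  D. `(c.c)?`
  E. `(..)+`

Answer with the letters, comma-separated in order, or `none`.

E

A → no match
B → no match
C → no match
D → no match
E → match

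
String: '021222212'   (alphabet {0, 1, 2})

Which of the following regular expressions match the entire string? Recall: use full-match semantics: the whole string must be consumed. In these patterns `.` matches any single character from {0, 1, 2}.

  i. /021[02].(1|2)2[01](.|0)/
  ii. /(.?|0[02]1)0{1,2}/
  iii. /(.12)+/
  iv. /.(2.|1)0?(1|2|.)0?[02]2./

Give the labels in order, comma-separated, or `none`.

i

i → match
ii → no match — must end with '0'
iii → no match
iv → no match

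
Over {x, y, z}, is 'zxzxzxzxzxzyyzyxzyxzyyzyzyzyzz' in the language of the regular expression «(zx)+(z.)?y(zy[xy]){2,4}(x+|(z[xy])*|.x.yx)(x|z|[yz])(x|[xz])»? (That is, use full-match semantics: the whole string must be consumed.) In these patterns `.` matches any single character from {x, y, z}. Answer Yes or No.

Yes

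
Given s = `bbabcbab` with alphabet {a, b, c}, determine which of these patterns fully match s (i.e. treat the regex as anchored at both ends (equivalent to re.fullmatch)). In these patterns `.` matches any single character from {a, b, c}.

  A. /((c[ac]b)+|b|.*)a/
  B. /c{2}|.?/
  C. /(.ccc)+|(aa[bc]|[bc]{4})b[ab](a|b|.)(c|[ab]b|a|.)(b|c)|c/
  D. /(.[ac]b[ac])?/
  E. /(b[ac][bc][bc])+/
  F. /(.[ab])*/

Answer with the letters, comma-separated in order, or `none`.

F

A → no match — must end with `a`
B → no match
C → no match
D → no match
E → no match
F → match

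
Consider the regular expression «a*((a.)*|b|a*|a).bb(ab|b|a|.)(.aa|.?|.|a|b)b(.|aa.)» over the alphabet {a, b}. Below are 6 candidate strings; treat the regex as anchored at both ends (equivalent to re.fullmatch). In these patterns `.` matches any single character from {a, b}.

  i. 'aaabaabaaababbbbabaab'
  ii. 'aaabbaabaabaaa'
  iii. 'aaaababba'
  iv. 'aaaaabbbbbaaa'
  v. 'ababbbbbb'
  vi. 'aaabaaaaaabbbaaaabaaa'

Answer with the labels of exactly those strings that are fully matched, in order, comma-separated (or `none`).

i → no match
ii → no match
iii. 'aaaababba' → no match
iv → match
v. 'ababbbbbb' → match
vi → match

iv, v, vi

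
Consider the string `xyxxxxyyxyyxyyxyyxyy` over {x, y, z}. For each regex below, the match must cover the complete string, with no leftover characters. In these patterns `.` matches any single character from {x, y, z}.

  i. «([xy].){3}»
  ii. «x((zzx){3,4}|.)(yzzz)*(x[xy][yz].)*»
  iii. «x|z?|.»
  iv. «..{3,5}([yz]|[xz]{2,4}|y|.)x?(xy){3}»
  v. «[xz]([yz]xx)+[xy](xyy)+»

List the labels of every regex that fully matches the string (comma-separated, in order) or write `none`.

i → no match
ii → no match
iii → no match
iv → no match — must end with `xy`
v → match

v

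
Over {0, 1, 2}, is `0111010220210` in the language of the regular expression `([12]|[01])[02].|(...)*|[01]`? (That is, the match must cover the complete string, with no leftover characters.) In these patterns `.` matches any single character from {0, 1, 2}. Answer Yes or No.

No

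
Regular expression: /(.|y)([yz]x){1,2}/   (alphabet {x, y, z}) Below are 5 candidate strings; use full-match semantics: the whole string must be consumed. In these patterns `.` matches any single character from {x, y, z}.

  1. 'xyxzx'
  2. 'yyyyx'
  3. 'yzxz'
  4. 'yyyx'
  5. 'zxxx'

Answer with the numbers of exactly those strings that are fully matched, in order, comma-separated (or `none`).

1

1 → match
2 → no match
3 → no match — must end with 'x'
4 → no match
5 → no match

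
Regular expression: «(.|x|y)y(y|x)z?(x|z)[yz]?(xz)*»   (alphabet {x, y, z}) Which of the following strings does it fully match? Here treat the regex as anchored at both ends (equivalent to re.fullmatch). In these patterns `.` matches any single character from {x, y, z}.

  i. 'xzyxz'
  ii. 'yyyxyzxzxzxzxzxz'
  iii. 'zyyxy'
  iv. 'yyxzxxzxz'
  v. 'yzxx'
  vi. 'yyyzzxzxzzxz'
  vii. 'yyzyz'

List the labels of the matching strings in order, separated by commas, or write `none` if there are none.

iii, iv

i → no match
ii → no match
iii → match
iv → match
v → no match
vi → no match
vii → no match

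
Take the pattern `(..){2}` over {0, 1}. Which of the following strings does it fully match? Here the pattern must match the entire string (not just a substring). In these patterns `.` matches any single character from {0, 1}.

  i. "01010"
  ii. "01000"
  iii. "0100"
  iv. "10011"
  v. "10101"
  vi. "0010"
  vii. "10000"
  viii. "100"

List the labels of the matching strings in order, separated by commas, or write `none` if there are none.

iii, vi

i. "01010" → no match
ii. "01000" → no match
iii. "0100" → match
iv. "10011" → no match
v. "10101" → no match
vi. "0010" → match
vii. "10000" → no match
viii. "100" → no match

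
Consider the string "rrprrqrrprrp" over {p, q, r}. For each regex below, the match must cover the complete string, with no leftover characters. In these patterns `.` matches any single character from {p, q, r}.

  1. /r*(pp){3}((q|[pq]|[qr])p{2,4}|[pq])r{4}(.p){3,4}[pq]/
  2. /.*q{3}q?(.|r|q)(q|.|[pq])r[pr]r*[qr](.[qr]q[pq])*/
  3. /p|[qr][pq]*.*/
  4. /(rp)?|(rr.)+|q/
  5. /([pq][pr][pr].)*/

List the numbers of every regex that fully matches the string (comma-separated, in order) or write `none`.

1 → no match
2 → no match
3 → match
4 → match
5 → no match

3, 4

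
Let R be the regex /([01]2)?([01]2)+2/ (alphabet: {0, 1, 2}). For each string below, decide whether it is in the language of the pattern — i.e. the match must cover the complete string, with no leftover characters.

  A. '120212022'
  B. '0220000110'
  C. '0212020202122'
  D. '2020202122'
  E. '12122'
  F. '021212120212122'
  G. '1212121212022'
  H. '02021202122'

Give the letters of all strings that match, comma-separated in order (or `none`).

A, C, E, F, G, H

A. '120212022' → match
B. '0220000110' → no match — must end with '22'
C → match
D. '2020202122' → no match
E. '12122' → match
F → match
G → match
H. '02021202122' → match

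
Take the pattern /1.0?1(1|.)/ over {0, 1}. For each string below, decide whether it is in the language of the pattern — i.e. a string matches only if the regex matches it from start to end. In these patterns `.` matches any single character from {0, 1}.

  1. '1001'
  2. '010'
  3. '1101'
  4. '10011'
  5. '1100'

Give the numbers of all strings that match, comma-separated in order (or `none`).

4

1 → no match
2 → no match — must start with '1'
3 → no match
4 → match
5 → no match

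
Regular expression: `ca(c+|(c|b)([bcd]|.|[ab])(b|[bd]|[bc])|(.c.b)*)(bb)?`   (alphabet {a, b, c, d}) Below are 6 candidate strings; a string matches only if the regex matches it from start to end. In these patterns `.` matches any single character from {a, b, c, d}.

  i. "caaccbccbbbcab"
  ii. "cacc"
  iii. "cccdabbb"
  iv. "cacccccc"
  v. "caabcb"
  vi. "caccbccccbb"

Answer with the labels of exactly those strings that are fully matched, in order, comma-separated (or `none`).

i → match
ii → match
iii → no match — must start with "ca"
iv → match
v → no match
vi → no match

i, ii, iv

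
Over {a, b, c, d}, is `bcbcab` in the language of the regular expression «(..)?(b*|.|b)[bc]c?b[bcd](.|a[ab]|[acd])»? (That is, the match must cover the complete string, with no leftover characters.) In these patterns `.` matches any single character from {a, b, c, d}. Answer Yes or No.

Yes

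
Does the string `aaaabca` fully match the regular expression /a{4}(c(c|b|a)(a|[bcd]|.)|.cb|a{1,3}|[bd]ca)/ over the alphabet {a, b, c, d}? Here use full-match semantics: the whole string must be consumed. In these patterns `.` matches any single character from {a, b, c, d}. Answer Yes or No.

Yes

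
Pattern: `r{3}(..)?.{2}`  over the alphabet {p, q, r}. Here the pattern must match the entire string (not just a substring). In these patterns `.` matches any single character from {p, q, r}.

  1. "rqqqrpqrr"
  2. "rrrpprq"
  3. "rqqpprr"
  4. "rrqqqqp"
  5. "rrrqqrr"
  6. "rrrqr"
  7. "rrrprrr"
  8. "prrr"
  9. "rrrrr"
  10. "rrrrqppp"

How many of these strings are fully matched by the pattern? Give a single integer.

1 → no match
2 → match
3 → no match
4 → no match
5 → match
6 → match
7 → match
8 → no match — must start with "r"
9 → match
10 → no match
Total matched: 5

5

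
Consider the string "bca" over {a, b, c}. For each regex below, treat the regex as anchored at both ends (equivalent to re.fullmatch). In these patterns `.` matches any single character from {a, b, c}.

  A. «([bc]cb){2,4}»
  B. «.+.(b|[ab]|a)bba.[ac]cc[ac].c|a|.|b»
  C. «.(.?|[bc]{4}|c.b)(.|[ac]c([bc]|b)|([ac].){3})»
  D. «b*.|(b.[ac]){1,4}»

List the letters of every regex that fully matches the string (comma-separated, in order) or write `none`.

C, D

A → no match — must end with "cb"
B → no match
C → match
D → match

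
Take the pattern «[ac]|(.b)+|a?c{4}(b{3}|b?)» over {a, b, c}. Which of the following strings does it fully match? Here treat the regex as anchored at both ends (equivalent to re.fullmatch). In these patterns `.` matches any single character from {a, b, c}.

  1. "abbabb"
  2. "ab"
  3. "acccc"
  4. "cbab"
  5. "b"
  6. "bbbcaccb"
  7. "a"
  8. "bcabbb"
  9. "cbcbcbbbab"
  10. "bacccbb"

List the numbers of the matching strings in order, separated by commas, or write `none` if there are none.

2, 3, 4, 7, 9

1 → no match
2 → match
3 → match
4 → match
5 → no match
6 → no match
7 → match
8 → no match
9 → match
10 → no match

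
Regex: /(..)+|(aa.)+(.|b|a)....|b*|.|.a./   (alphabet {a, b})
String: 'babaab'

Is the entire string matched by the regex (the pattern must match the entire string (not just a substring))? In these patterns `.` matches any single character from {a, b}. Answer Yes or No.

Yes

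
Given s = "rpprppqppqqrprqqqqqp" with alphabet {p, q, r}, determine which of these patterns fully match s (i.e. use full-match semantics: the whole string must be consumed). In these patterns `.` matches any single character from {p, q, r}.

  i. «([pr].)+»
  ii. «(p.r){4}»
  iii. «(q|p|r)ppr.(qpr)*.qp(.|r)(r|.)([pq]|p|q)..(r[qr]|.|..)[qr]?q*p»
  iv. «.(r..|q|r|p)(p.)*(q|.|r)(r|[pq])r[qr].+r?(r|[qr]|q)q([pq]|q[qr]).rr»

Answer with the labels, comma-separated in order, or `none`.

iii

i → no match
ii → no match — must start with "p"
iii → match
iv → no match — must end with "rr"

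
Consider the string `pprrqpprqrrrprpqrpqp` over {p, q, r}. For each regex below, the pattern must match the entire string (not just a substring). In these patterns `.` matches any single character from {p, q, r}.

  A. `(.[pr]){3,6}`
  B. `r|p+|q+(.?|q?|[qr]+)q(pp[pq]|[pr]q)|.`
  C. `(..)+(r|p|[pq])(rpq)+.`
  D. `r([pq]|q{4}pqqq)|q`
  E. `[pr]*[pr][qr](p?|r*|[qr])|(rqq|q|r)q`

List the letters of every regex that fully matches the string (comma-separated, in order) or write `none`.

A → no match
B → no match
C → match
D → no match
E → no match

C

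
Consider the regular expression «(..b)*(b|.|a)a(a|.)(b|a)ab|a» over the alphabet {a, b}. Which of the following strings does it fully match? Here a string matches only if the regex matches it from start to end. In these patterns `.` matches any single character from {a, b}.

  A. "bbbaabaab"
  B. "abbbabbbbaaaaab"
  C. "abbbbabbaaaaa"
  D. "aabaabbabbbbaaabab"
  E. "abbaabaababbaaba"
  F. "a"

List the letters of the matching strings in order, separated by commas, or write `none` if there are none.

A, B, D, F

A → match
B → match
C → no match
D → match
E → no match
F → match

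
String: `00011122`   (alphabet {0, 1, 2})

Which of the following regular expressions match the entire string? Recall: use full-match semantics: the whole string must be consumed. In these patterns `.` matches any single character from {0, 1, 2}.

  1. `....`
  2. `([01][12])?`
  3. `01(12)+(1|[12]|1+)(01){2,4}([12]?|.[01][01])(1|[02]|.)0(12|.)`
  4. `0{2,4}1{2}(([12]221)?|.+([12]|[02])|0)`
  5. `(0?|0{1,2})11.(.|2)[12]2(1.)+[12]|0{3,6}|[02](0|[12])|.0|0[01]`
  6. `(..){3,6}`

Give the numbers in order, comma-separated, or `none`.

1 → no match
2 → no match
3 → no match — must start with `0112`
4 → match
5 → no match
6 → match

4, 6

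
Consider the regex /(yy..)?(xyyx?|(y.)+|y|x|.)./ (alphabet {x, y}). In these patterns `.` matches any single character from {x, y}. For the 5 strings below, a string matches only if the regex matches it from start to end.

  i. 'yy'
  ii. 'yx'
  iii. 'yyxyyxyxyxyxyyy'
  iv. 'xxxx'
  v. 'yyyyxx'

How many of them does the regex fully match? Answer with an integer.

i → match
ii → match
iii → match
iv → no match
v → match
Total matched: 4

4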